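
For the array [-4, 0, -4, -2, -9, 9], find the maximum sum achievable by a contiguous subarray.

Using Kadane's algorithm on [-4, 0, -4, -2, -9, 9]:

Scanning through the array:
Position 1 (value 0): max_ending_here = 0, max_so_far = 0
Position 2 (value -4): max_ending_here = -4, max_so_far = 0
Position 3 (value -2): max_ending_here = -2, max_so_far = 0
Position 4 (value -9): max_ending_here = -9, max_so_far = 0
Position 5 (value 9): max_ending_here = 9, max_so_far = 9

Maximum subarray: [9]
Maximum sum: 9

The maximum subarray is [9] with sum 9. This subarray runs from index 5 to index 5.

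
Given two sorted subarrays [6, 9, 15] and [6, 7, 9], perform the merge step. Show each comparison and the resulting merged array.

Merging process:

Compare 6 vs 6: take 6 from left. Merged: [6]
Compare 9 vs 6: take 6 from right. Merged: [6, 6]
Compare 9 vs 7: take 7 from right. Merged: [6, 6, 7]
Compare 9 vs 9: take 9 from left. Merged: [6, 6, 7, 9]
Compare 15 vs 9: take 9 from right. Merged: [6, 6, 7, 9, 9]
Append remaining from left: [15]. Merged: [6, 6, 7, 9, 9, 15]

Final merged array: [6, 6, 7, 9, 9, 15]
Total comparisons: 5

The merged array is [6, 6, 7, 9, 9, 15], requiring 5 comparisons. The merge step runs in O(n) time where n is the total number of elements.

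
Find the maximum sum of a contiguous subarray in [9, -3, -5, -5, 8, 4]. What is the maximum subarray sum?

Using Kadane's algorithm on [9, -3, -5, -5, 8, 4]:

Scanning through the array:
Position 1 (value -3): max_ending_here = 6, max_so_far = 9
Position 2 (value -5): max_ending_here = 1, max_so_far = 9
Position 3 (value -5): max_ending_here = -4, max_so_far = 9
Position 4 (value 8): max_ending_here = 8, max_so_far = 9
Position 5 (value 4): max_ending_here = 12, max_so_far = 12

Maximum subarray: [8, 4]
Maximum sum: 12

The maximum subarray is [8, 4] with sum 12. This subarray runs from index 4 to index 5.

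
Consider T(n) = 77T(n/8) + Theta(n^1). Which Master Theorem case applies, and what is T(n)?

Master Theorem for T(n) = 77T(n/8) + O(n^1):

a = 77, b = 8, c = 1
log_b(a) = log_8(77) = 2.0889

Case 1: c = 1 < log_8(77) = 2.0889
T(n) = O(n^(log_8 77))

For T(n) = 77T(n/8) + O(n^1): log_8(77) = 2.0889. This is Case 1 of the Master Theorem (c < log_b(a), work dominated by leaves), giving O(n^(log_8 77)).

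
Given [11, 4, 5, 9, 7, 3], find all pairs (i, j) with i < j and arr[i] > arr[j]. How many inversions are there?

Finding inversions in [11, 4, 5, 9, 7, 3]:

(0, 1): arr[0]=11 > arr[1]=4
(0, 2): arr[0]=11 > arr[2]=5
(0, 3): arr[0]=11 > arr[3]=9
(0, 4): arr[0]=11 > arr[4]=7
(0, 5): arr[0]=11 > arr[5]=3
(1, 5): arr[1]=4 > arr[5]=3
(2, 5): arr[2]=5 > arr[5]=3
(3, 4): arr[3]=9 > arr[4]=7
(3, 5): arr[3]=9 > arr[5]=3
(4, 5): arr[4]=7 > arr[5]=3

Total inversions: 10

The array has 10 inversion(s): (0,1), (0,2), (0,3), (0,4), (0,5), (1,5), (2,5), (3,4), (3,5), (4,5). Each pair (i,j) satisfies i < j and arr[i] > arr[j].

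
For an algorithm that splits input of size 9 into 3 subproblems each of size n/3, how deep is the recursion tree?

For divide and conquer with division factor 3:

Problem sizes at each level:
Level 0: 9
Level 1: 3
Level 2: 1

The root is level 0 and the size-1 base case is level 2 (the tree spans levels 0 through 2, i.e. 3 levels counting the root), so the depth is the number of divisions: log_3(9) = 2

The recursion tree depth is log_3(9) = 2. At each level, the problem size is divided by 3, so it takes 2 divisions to reduce to a base case of size 1. The algorithm makes 3 recursive calls at each level.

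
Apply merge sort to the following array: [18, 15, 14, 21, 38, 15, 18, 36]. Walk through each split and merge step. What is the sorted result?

Merge sort trace:

Split: [18, 15, 14, 21, 38, 15, 18, 36] -> [18, 15, 14, 21] and [38, 15, 18, 36]
  Split: [18, 15, 14, 21] -> [18, 15] and [14, 21]
    Split: [18, 15] -> [18] and [15]
    Merge: [18] + [15] -> [15, 18]
    Split: [14, 21] -> [14] and [21]
    Merge: [14] + [21] -> [14, 21]
  Merge: [15, 18] + [14, 21] -> [14, 15, 18, 21]
  Split: [38, 15, 18, 36] -> [38, 15] and [18, 36]
    Split: [38, 15] -> [38] and [15]
    Merge: [38] + [15] -> [15, 38]
    Split: [18, 36] -> [18] and [36]
    Merge: [18] + [36] -> [18, 36]
  Merge: [15, 38] + [18, 36] -> [15, 18, 36, 38]
Merge: [14, 15, 18, 21] + [15, 18, 36, 38] -> [14, 15, 15, 18, 18, 21, 36, 38]

Final sorted array: [14, 15, 15, 18, 18, 21, 36, 38]

The merge sort proceeds by recursively splitting the array and merging sorted halves.
After all merges, the sorted array is [14, 15, 15, 18, 18, 21, 36, 38].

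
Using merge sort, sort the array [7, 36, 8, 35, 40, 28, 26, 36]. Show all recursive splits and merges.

Merge sort trace:

Split: [7, 36, 8, 35, 40, 28, 26, 36] -> [7, 36, 8, 35] and [40, 28, 26, 36]
  Split: [7, 36, 8, 35] -> [7, 36] and [8, 35]
    Split: [7, 36] -> [7] and [36]
    Merge: [7] + [36] -> [7, 36]
    Split: [8, 35] -> [8] and [35]
    Merge: [8] + [35] -> [8, 35]
  Merge: [7, 36] + [8, 35] -> [7, 8, 35, 36]
  Split: [40, 28, 26, 36] -> [40, 28] and [26, 36]
    Split: [40, 28] -> [40] and [28]
    Merge: [40] + [28] -> [28, 40]
    Split: [26, 36] -> [26] and [36]
    Merge: [26] + [36] -> [26, 36]
  Merge: [28, 40] + [26, 36] -> [26, 28, 36, 40]
Merge: [7, 8, 35, 36] + [26, 28, 36, 40] -> [7, 8, 26, 28, 35, 36, 36, 40]

Final sorted array: [7, 8, 26, 28, 35, 36, 36, 40]

The merge sort proceeds by recursively splitting the array and merging sorted halves.
After all merges, the sorted array is [7, 8, 26, 28, 35, 36, 36, 40].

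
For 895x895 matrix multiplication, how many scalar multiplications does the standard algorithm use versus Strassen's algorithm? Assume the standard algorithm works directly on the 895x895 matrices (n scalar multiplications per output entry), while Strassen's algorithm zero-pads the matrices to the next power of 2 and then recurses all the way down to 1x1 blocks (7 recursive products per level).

Matrix multiplication for 895x895 matrices:

Strassen's algorithm requires power-of-2 dimensions. Pad 895x895 to 1024x1024 (next power of 2).

Standard algorithm: 895^3 = 716917375 multiplications
Strassen's algorithm: 7^(log2(1024)) = 7^10 = 282475249 multiplications
Savings: 716917375 - 282475249 = 434442126 multiplications

Standard: 716917375 multiplications (895^3). Strassen: 282475249 multiplications (7^10, after padding to 1024x1024). Strassen reduces 8 recursive multiplications to 7 at each level.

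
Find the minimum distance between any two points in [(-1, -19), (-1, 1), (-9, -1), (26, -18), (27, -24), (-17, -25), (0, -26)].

Computing all pairwise distances among 7 points:

d((-1, -19), (-1, 1)) = 20.0
d((-1, -19), (-9, -1)) = 19.6977
d((-1, -19), (26, -18)) = 27.0185
d((-1, -19), (27, -24)) = 28.4429
d((-1, -19), (-17, -25)) = 17.088
d((-1, -19), (0, -26)) = 7.0711
d((-1, 1), (-9, -1)) = 8.2462
d((-1, 1), (26, -18)) = 33.0151
d((-1, 1), (27, -24)) = 37.5366
d((-1, 1), (-17, -25)) = 30.5287
d((-1, 1), (0, -26)) = 27.0185
d((-9, -1), (26, -18)) = 38.9102
d((-9, -1), (27, -24)) = 42.72
d((-9, -1), (-17, -25)) = 25.2982
d((-9, -1), (0, -26)) = 26.5707
d((26, -18), (27, -24)) = 6.0828 <-- minimum
d((26, -18), (-17, -25)) = 43.566
d((26, -18), (0, -26)) = 27.2029
d((27, -24), (-17, -25)) = 44.0114
d((27, -24), (0, -26)) = 27.074
d((-17, -25), (0, -26)) = 17.0294

Closest pair: (26, -18) and (27, -24) with distance 6.0828

The closest pair is (26, -18) and (27, -24) with Euclidean distance 6.0828. For 7 points, brute-force pairwise comparison is shown above. For large n, the divide-and-conquer algorithm (sort by x, recurse on halves, check the dividing strip) achieves O(n log n).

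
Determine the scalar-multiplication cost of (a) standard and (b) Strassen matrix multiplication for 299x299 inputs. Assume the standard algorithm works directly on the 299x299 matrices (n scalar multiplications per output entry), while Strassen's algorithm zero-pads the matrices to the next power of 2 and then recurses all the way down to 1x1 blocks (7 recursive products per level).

Matrix multiplication for 299x299 matrices:

Strassen's algorithm requires power-of-2 dimensions. Pad 299x299 to 512x512 (next power of 2).

Standard algorithm: 299^3 = 26730899 multiplications
Strassen's algorithm: 7^(log2(512)) = 7^9 = 40353607 multiplications
Difference: 26730899 - 40353607 = -13622708 (Strassen uses MORE here due to padding overhead — for small or just-over-power-of-2 n, padding can outweigh the per-level savings)

Standard: 26730899 multiplications (299^3). Strassen: 40353607 multiplications (7^9, after padding to 512x512). Strassen reduces 8 recursive multiplications to 7 at each level.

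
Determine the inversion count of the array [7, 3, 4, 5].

Finding inversions in [7, 3, 4, 5]:

(0, 1): arr[0]=7 > arr[1]=3
(0, 2): arr[0]=7 > arr[2]=4
(0, 3): arr[0]=7 > arr[3]=5

Total inversions: 3

The array has 3 inversion(s): (0,1), (0,2), (0,3). Each pair (i,j) satisfies i < j and arr[i] > arr[j].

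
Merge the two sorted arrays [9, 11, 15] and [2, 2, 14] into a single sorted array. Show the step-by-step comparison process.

Merging process:

Compare 9 vs 2: take 2 from right. Merged: [2]
Compare 9 vs 2: take 2 from right. Merged: [2, 2]
Compare 9 vs 14: take 9 from left. Merged: [2, 2, 9]
Compare 11 vs 14: take 11 from left. Merged: [2, 2, 9, 11]
Compare 15 vs 14: take 14 from right. Merged: [2, 2, 9, 11, 14]
Append remaining from left: [15]. Merged: [2, 2, 9, 11, 14, 15]

Final merged array: [2, 2, 9, 11, 14, 15]
Total comparisons: 5

The merged array is [2, 2, 9, 11, 14, 15], requiring 5 comparisons. The merge step runs in O(n) time where n is the total number of elements.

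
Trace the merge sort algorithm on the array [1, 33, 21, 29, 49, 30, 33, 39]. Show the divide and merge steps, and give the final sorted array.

Merge sort trace:

Split: [1, 33, 21, 29, 49, 30, 33, 39] -> [1, 33, 21, 29] and [49, 30, 33, 39]
  Split: [1, 33, 21, 29] -> [1, 33] and [21, 29]
    Split: [1, 33] -> [1] and [33]
    Merge: [1] + [33] -> [1, 33]
    Split: [21, 29] -> [21] and [29]
    Merge: [21] + [29] -> [21, 29]
  Merge: [1, 33] + [21, 29] -> [1, 21, 29, 33]
  Split: [49, 30, 33, 39] -> [49, 30] and [33, 39]
    Split: [49, 30] -> [49] and [30]
    Merge: [49] + [30] -> [30, 49]
    Split: [33, 39] -> [33] and [39]
    Merge: [33] + [39] -> [33, 39]
  Merge: [30, 49] + [33, 39] -> [30, 33, 39, 49]
Merge: [1, 21, 29, 33] + [30, 33, 39, 49] -> [1, 21, 29, 30, 33, 33, 39, 49]

Final sorted array: [1, 21, 29, 30, 33, 33, 39, 49]

The merge sort proceeds by recursively splitting the array and merging sorted halves.
After all merges, the sorted array is [1, 21, 29, 30, 33, 33, 39, 49].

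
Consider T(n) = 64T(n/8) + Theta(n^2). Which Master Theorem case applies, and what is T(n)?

Master Theorem for T(n) = 64T(n/8) + O(n^2):

a = 64, b = 8, c = 2
log_b(a) = log_8(64) = 2.0000

Case 2: c = 2 = log_8(64) = 2.0000
T(n) = O(n^2 log n) = O(n^2 log n)

For T(n) = 64T(n/8) + O(n^2): log_8(64) = 2.0000. This is Case 2 of the Master Theorem (c = log_b(a), equal work at all levels), giving O(n^2 log n).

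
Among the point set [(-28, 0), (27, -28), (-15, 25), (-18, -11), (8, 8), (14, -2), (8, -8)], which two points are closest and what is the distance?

Computing all pairwise distances among 7 points:

d((-28, 0), (27, -28)) = 61.7171
d((-28, 0), (-15, 25)) = 28.178
d((-28, 0), (-18, -11)) = 14.8661
d((-28, 0), (8, 8)) = 36.8782
d((-28, 0), (14, -2)) = 42.0476
d((-28, 0), (8, -8)) = 36.8782
d((27, -28), (-15, 25)) = 67.624
d((27, -28), (-18, -11)) = 48.1041
d((27, -28), (8, 8)) = 40.7063
d((27, -28), (14, -2)) = 29.0689
d((27, -28), (8, -8)) = 27.5862
d((-15, 25), (-18, -11)) = 36.1248
d((-15, 25), (8, 8)) = 28.6007
d((-15, 25), (14, -2)) = 39.6232
d((-15, 25), (8, -8)) = 40.2244
d((-18, -11), (8, 8)) = 32.2025
d((-18, -11), (14, -2)) = 33.2415
d((-18, -11), (8, -8)) = 26.1725
d((8, 8), (14, -2)) = 11.6619
d((8, 8), (8, -8)) = 16.0
d((14, -2), (8, -8)) = 8.4853 <-- minimum

Closest pair: (14, -2) and (8, -8) with distance 8.4853

The closest pair is (14, -2) and (8, -8) with Euclidean distance 8.4853. For 7 points, brute-force pairwise comparison is shown above. For large n, the divide-and-conquer algorithm (sort by x, recurse on halves, check the dividing strip) achieves O(n log n).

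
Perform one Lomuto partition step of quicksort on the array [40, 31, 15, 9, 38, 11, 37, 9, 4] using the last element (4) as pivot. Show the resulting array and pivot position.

Lomuto partition with pivot = 4:

Initial array: [40, 31, 15, 9, 38, 11, 37, 9, 4]

arr[0]=40 > 4: no swap
arr[1]=31 > 4: no swap
arr[2]=15 > 4: no swap
arr[3]=9 > 4: no swap
arr[4]=38 > 4: no swap
arr[5]=11 > 4: no swap
arr[6]=37 > 4: no swap
arr[7]=9 > 4: no swap

Place pivot at position 0: [4, 31, 15, 9, 38, 11, 37, 9, 40]
Pivot position: 0

After partitioning with pivot 4, the array becomes [4, 31, 15, 9, 38, 11, 37, 9, 40]. The pivot is placed at index 0. All elements to the left of the pivot are <= 4, and all elements to the right are > 4.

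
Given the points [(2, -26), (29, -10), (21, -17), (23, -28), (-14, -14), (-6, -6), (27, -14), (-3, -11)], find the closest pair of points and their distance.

Computing all pairwise distances among 8 points:

d((2, -26), (29, -10)) = 31.3847
d((2, -26), (21, -17)) = 21.0238
d((2, -26), (23, -28)) = 21.095
d((2, -26), (-14, -14)) = 20.0
d((2, -26), (-6, -6)) = 21.5407
d((2, -26), (27, -14)) = 27.7308
d((2, -26), (-3, -11)) = 15.8114
d((29, -10), (21, -17)) = 10.6301
d((29, -10), (23, -28)) = 18.9737
d((29, -10), (-14, -14)) = 43.1856
d((29, -10), (-6, -6)) = 35.2278
d((29, -10), (27, -14)) = 4.4721 <-- minimum
d((29, -10), (-3, -11)) = 32.0156
d((21, -17), (23, -28)) = 11.1803
d((21, -17), (-14, -14)) = 35.1283
d((21, -17), (-6, -6)) = 29.1548
d((21, -17), (27, -14)) = 6.7082
d((21, -17), (-3, -11)) = 24.7386
d((23, -28), (-14, -14)) = 39.5601
d((23, -28), (-6, -6)) = 36.4005
d((23, -28), (27, -14)) = 14.5602
d((23, -28), (-3, -11)) = 31.0644
d((-14, -14), (-6, -6)) = 11.3137
d((-14, -14), (27, -14)) = 41.0
d((-14, -14), (-3, -11)) = 11.4018
d((-6, -6), (27, -14)) = 33.9559
d((-6, -6), (-3, -11)) = 5.831
d((27, -14), (-3, -11)) = 30.1496

Closest pair: (29, -10) and (27, -14) with distance 4.4721

The closest pair is (29, -10) and (27, -14) with Euclidean distance 4.4721. For 8 points, brute-force pairwise comparison is shown above. For large n, the divide-and-conquer algorithm (sort by x, recurse on halves, check the dividing strip) achieves O(n log n).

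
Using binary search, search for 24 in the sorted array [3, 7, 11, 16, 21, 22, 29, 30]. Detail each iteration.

Binary search for 24 in [3, 7, 11, 16, 21, 22, 29, 30]:

lo=0, hi=7, mid=3, arr[mid]=16 -> 16 < 24, search right half
lo=4, hi=7, mid=5, arr[mid]=22 -> 22 < 24, search right half
lo=6, hi=7, mid=6, arr[mid]=29 -> 29 > 24, search left half
lo=6 > hi=5, target 24 not found

Binary search determines that 24 is not in the array after 3 comparisons. The search space was exhausted without finding the target.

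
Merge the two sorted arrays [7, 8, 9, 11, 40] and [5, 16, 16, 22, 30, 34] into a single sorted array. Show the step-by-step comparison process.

Merging process:

Compare 7 vs 5: take 5 from right. Merged: [5]
Compare 7 vs 16: take 7 from left. Merged: [5, 7]
Compare 8 vs 16: take 8 from left. Merged: [5, 7, 8]
Compare 9 vs 16: take 9 from left. Merged: [5, 7, 8, 9]
Compare 11 vs 16: take 11 from left. Merged: [5, 7, 8, 9, 11]
Compare 40 vs 16: take 16 from right. Merged: [5, 7, 8, 9, 11, 16]
Compare 40 vs 16: take 16 from right. Merged: [5, 7, 8, 9, 11, 16, 16]
Compare 40 vs 22: take 22 from right. Merged: [5, 7, 8, 9, 11, 16, 16, 22]
Compare 40 vs 30: take 30 from right. Merged: [5, 7, 8, 9, 11, 16, 16, 22, 30]
Compare 40 vs 34: take 34 from right. Merged: [5, 7, 8, 9, 11, 16, 16, 22, 30, 34]
Append remaining from left: [40]. Merged: [5, 7, 8, 9, 11, 16, 16, 22, 30, 34, 40]

Final merged array: [5, 7, 8, 9, 11, 16, 16, 22, 30, 34, 40]
Total comparisons: 10

The merged array is [5, 7, 8, 9, 11, 16, 16, 22, 30, 34, 40], requiring 10 comparisons. The merge step runs in O(n) time where n is the total number of elements.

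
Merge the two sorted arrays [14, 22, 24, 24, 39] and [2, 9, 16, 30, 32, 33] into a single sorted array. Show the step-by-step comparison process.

Merging process:

Compare 14 vs 2: take 2 from right. Merged: [2]
Compare 14 vs 9: take 9 from right. Merged: [2, 9]
Compare 14 vs 16: take 14 from left. Merged: [2, 9, 14]
Compare 22 vs 16: take 16 from right. Merged: [2, 9, 14, 16]
Compare 22 vs 30: take 22 from left. Merged: [2, 9, 14, 16, 22]
Compare 24 vs 30: take 24 from left. Merged: [2, 9, 14, 16, 22, 24]
Compare 24 vs 30: take 24 from left. Merged: [2, 9, 14, 16, 22, 24, 24]
Compare 39 vs 30: take 30 from right. Merged: [2, 9, 14, 16, 22, 24, 24, 30]
Compare 39 vs 32: take 32 from right. Merged: [2, 9, 14, 16, 22, 24, 24, 30, 32]
Compare 39 vs 33: take 33 from right. Merged: [2, 9, 14, 16, 22, 24, 24, 30, 32, 33]
Append remaining from left: [39]. Merged: [2, 9, 14, 16, 22, 24, 24, 30, 32, 33, 39]

Final merged array: [2, 9, 14, 16, 22, 24, 24, 30, 32, 33, 39]
Total comparisons: 10

The merged array is [2, 9, 14, 16, 22, 24, 24, 30, 32, 33, 39], requiring 10 comparisons. The merge step runs in O(n) time where n is the total number of elements.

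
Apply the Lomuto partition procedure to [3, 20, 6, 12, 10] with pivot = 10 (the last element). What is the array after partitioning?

Lomuto partition with pivot = 10:

Initial array: [3, 20, 6, 12, 10]

arr[0]=3 <= 10: swap with position 0, array becomes [3, 20, 6, 12, 10]
arr[1]=20 > 10: no swap
arr[2]=6 <= 10: swap with position 1, array becomes [3, 6, 20, 12, 10]
arr[3]=12 > 10: no swap

Place pivot at position 2: [3, 6, 10, 12, 20]
Pivot position: 2

After partitioning with pivot 10, the array becomes [3, 6, 10, 12, 20]. The pivot is placed at index 2. All elements to the left of the pivot are <= 10, and all elements to the right are > 10.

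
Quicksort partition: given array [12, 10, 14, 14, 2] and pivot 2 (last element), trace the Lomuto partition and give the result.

Lomuto partition with pivot = 2:

Initial array: [12, 10, 14, 14, 2]

arr[0]=12 > 2: no swap
arr[1]=10 > 2: no swap
arr[2]=14 > 2: no swap
arr[3]=14 > 2: no swap

Place pivot at position 0: [2, 10, 14, 14, 12]
Pivot position: 0

After partitioning with pivot 2, the array becomes [2, 10, 14, 14, 12]. The pivot is placed at index 0. All elements to the left of the pivot are <= 2, and all elements to the right are > 2.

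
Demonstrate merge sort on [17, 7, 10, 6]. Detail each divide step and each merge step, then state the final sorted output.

Merge sort trace:

Split: [17, 7, 10, 6] -> [17, 7] and [10, 6]
  Split: [17, 7] -> [17] and [7]
  Merge: [17] + [7] -> [7, 17]
  Split: [10, 6] -> [10] and [6]
  Merge: [10] + [6] -> [6, 10]
Merge: [7, 17] + [6, 10] -> [6, 7, 10, 17]

Final sorted array: [6, 7, 10, 17]

The merge sort proceeds by recursively splitting the array and merging sorted halves.
After all merges, the sorted array is [6, 7, 10, 17].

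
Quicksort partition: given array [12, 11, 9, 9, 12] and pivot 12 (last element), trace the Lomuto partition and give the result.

Lomuto partition with pivot = 12:

Initial array: [12, 11, 9, 9, 12]

arr[0]=12 <= 12: swap with position 0, array becomes [12, 11, 9, 9, 12]
arr[1]=11 <= 12: swap with position 1, array becomes [12, 11, 9, 9, 12]
arr[2]=9 <= 12: swap with position 2, array becomes [12, 11, 9, 9, 12]
arr[3]=9 <= 12: swap with position 3, array becomes [12, 11, 9, 9, 12]

Place pivot at position 4: [12, 11, 9, 9, 12]
Pivot position: 4

After partitioning with pivot 12, the array becomes [12, 11, 9, 9, 12]. The pivot is placed at index 4. All elements to the left of the pivot are <= 12, and all elements to the right are > 12.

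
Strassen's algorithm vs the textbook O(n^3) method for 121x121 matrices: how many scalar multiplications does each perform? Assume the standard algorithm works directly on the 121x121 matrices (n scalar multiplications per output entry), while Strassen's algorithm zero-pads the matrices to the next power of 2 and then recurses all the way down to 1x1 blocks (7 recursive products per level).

Matrix multiplication for 121x121 matrices:

Strassen's algorithm requires power-of-2 dimensions. Pad 121x121 to 128x128 (next power of 2).

Standard algorithm: 121^3 = 1771561 multiplications
Strassen's algorithm: 7^(log2(128)) = 7^7 = 823543 multiplications
Savings: 1771561 - 823543 = 948018 multiplications

Standard: 1771561 multiplications (121^3). Strassen: 823543 multiplications (7^7, after padding to 128x128). Strassen reduces 8 recursive multiplications to 7 at each level.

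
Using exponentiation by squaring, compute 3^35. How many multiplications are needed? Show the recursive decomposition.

Computing 3^35 by squaring (build up from 3^1; each line after the first costs one multiplication):

3^1 = 3
3^2 = (3^1)^2 = 3^2 = 9
3^4 = (3^2)^2 = 9^2 = 81
3^8 = (3^4)^2 = 81^2 = 6561
3^16 = (3^8)^2 = 6561^2 = 43046721
3^17 = 3 * 3^16 = 3 * 43046721 = 129140163
3^34 = (3^17)^2 = 129140163^2 = 16677181699666569
3^35 = 3 * 3^34 = 3 * 16677181699666569 = 50031545098999707

Result: 50031545098999707
Multiplications needed: 7 (7 lines after 3^1)

3^35 = 50031545098999707. Using exponentiation by squaring, this requires 7 multiplications. The key idea: if the exponent is even, square the half-power; if odd, multiply by the base once.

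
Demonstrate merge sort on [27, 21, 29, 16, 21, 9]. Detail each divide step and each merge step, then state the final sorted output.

Merge sort trace:

Split: [27, 21, 29, 16, 21, 9] -> [27, 21, 29] and [16, 21, 9]
  Split: [27, 21, 29] -> [27] and [21, 29]
    Split: [21, 29] -> [21] and [29]
    Merge: [21] + [29] -> [21, 29]
  Merge: [27] + [21, 29] -> [21, 27, 29]
  Split: [16, 21, 9] -> [16] and [21, 9]
    Split: [21, 9] -> [21] and [9]
    Merge: [21] + [9] -> [9, 21]
  Merge: [16] + [9, 21] -> [9, 16, 21]
Merge: [21, 27, 29] + [9, 16, 21] -> [9, 16, 21, 21, 27, 29]

Final sorted array: [9, 16, 21, 21, 27, 29]

The merge sort proceeds by recursively splitting the array and merging sorted halves.
After all merges, the sorted array is [9, 16, 21, 21, 27, 29].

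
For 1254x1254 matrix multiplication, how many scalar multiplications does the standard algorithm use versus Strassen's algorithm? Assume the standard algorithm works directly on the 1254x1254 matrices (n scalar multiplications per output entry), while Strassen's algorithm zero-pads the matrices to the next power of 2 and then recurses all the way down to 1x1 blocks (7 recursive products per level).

Matrix multiplication for 1254x1254 matrices:

Strassen's algorithm requires power-of-2 dimensions. Pad 1254x1254 to 2048x2048 (next power of 2).

Standard algorithm: 1254^3 = 1971935064 multiplications
Strassen's algorithm: 7^(log2(2048)) = 7^11 = 1977326743 multiplications
Difference: 1971935064 - 1977326743 = -5391679 (Strassen uses MORE here due to padding overhead — for small or just-over-power-of-2 n, padding can outweigh the per-level savings)

Standard: 1971935064 multiplications (1254^3). Strassen: 1977326743 multiplications (7^11, after padding to 2048x2048). Strassen reduces 8 recursive multiplications to 7 at each level.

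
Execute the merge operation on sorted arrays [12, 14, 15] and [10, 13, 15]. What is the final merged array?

Merging process:

Compare 12 vs 10: take 10 from right. Merged: [10]
Compare 12 vs 13: take 12 from left. Merged: [10, 12]
Compare 14 vs 13: take 13 from right. Merged: [10, 12, 13]
Compare 14 vs 15: take 14 from left. Merged: [10, 12, 13, 14]
Compare 15 vs 15: take 15 from left. Merged: [10, 12, 13, 14, 15]
Append remaining from right: [15]. Merged: [10, 12, 13, 14, 15, 15]

Final merged array: [10, 12, 13, 14, 15, 15]
Total comparisons: 5

The merged array is [10, 12, 13, 14, 15, 15], requiring 5 comparisons. The merge step runs in O(n) time where n is the total number of elements.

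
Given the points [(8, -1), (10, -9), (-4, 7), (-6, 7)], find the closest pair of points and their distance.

Computing all pairwise distances among 4 points:

d((8, -1), (10, -9)) = 8.2462
d((8, -1), (-4, 7)) = 14.4222
d((8, -1), (-6, 7)) = 16.1245
d((10, -9), (-4, 7)) = 21.2603
d((10, -9), (-6, 7)) = 22.6274
d((-4, 7), (-6, 7)) = 2.0 <-- minimum

Closest pair: (-4, 7) and (-6, 7) with distance 2.0

The closest pair is (-4, 7) and (-6, 7) with Euclidean distance 2.0. For 4 points, brute-force pairwise comparison is shown above. For large n, the divide-and-conquer algorithm (sort by x, recurse on halves, check the dividing strip) achieves O(n log n).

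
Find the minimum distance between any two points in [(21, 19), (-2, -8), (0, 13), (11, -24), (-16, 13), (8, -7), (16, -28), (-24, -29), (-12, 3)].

Computing all pairwise distances among 9 points:

d((21, 19), (-2, -8)) = 35.4683
d((21, 19), (0, 13)) = 21.8403
d((21, 19), (11, -24)) = 44.1475
d((21, 19), (-16, 13)) = 37.4833
d((21, 19), (8, -7)) = 29.0689
d((21, 19), (16, -28)) = 47.2652
d((21, 19), (-24, -29)) = 65.7951
d((21, 19), (-12, 3)) = 36.6742
d((-2, -8), (0, 13)) = 21.095
d((-2, -8), (11, -24)) = 20.6155
d((-2, -8), (-16, 13)) = 25.2389
d((-2, -8), (8, -7)) = 10.0499
d((-2, -8), (16, -28)) = 26.9072
d((-2, -8), (-24, -29)) = 30.4138
d((-2, -8), (-12, 3)) = 14.8661
d((0, 13), (11, -24)) = 38.6005
d((0, 13), (-16, 13)) = 16.0
d((0, 13), (8, -7)) = 21.5407
d((0, 13), (16, -28)) = 44.0114
d((0, 13), (-24, -29)) = 48.3735
d((0, 13), (-12, 3)) = 15.6205
d((11, -24), (-16, 13)) = 45.8039
d((11, -24), (8, -7)) = 17.2627
d((11, -24), (16, -28)) = 6.4031 <-- minimum
d((11, -24), (-24, -29)) = 35.3553
d((11, -24), (-12, 3)) = 35.4683
d((-16, 13), (8, -7)) = 31.241
d((-16, 13), (16, -28)) = 52.0096
d((-16, 13), (-24, -29)) = 42.7551
d((-16, 13), (-12, 3)) = 10.7703
d((8, -7), (16, -28)) = 22.4722
d((8, -7), (-24, -29)) = 38.833
d((8, -7), (-12, 3)) = 22.3607
d((16, -28), (-24, -29)) = 40.0125
d((16, -28), (-12, 3)) = 41.7732
d((-24, -29), (-12, 3)) = 34.176

Closest pair: (11, -24) and (16, -28) with distance 6.4031

The closest pair is (11, -24) and (16, -28) with Euclidean distance 6.4031. For 9 points, brute-force pairwise comparison is shown above. For large n, the divide-and-conquer algorithm (sort by x, recurse on halves, check the dividing strip) achieves O(n log n).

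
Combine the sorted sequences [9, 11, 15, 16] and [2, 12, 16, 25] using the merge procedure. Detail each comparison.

Merging process:

Compare 9 vs 2: take 2 from right. Merged: [2]
Compare 9 vs 12: take 9 from left. Merged: [2, 9]
Compare 11 vs 12: take 11 from left. Merged: [2, 9, 11]
Compare 15 vs 12: take 12 from right. Merged: [2, 9, 11, 12]
Compare 15 vs 16: take 15 from left. Merged: [2, 9, 11, 12, 15]
Compare 16 vs 16: take 16 from left. Merged: [2, 9, 11, 12, 15, 16]
Append remaining from right: [16, 25]. Merged: [2, 9, 11, 12, 15, 16, 16, 25]

Final merged array: [2, 9, 11, 12, 15, 16, 16, 25]
Total comparisons: 6

The merged array is [2, 9, 11, 12, 15, 16, 16, 25], requiring 6 comparisons. The merge step runs in O(n) time where n is the total number of elements.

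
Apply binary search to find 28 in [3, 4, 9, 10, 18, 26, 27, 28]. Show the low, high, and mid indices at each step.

Binary search for 28 in [3, 4, 9, 10, 18, 26, 27, 28]:

lo=0, hi=7, mid=3, arr[mid]=10 -> 10 < 28, search right half
lo=4, hi=7, mid=5, arr[mid]=26 -> 26 < 28, search right half
lo=6, hi=7, mid=6, arr[mid]=27 -> 27 < 28, search right half
lo=7, hi=7, mid=7, arr[mid]=28 -> Found target at index 7!

Binary search finds 28 at index 7 after 4 comparisons. The search repeatedly halves the search space by comparing with the middle element.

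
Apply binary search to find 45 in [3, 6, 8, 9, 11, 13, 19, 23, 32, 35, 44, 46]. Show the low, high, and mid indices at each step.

Binary search for 45 in [3, 6, 8, 9, 11, 13, 19, 23, 32, 35, 44, 46]:

lo=0, hi=11, mid=5, arr[mid]=13 -> 13 < 45, search right half
lo=6, hi=11, mid=8, arr[mid]=32 -> 32 < 45, search right half
lo=9, hi=11, mid=10, arr[mid]=44 -> 44 < 45, search right half
lo=11, hi=11, mid=11, arr[mid]=46 -> 46 > 45, search left half
lo=11 > hi=10, target 45 not found

Binary search determines that 45 is not in the array after 4 comparisons. The search space was exhausted without finding the target.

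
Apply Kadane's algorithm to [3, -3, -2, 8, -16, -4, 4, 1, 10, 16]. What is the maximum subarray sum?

Using Kadane's algorithm on [3, -3, -2, 8, -16, -4, 4, 1, 10, 16]:

Scanning through the array:
Position 1 (value -3): max_ending_here = 0, max_so_far = 3
Position 2 (value -2): max_ending_here = -2, max_so_far = 3
Position 3 (value 8): max_ending_here = 8, max_so_far = 8
Position 4 (value -16): max_ending_here = -8, max_so_far = 8
Position 5 (value -4): max_ending_here = -4, max_so_far = 8
Position 6 (value 4): max_ending_here = 4, max_so_far = 8
Position 7 (value 1): max_ending_here = 5, max_so_far = 8
Position 8 (value 10): max_ending_here = 15, max_so_far = 15
Position 9 (value 16): max_ending_here = 31, max_so_far = 31

Maximum subarray: [4, 1, 10, 16]
Maximum sum: 31

The maximum subarray is [4, 1, 10, 16] with sum 31. This subarray runs from index 6 to index 9.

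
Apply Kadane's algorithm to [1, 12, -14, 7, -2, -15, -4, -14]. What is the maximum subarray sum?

Using Kadane's algorithm on [1, 12, -14, 7, -2, -15, -4, -14]:

Scanning through the array:
Position 1 (value 12): max_ending_here = 13, max_so_far = 13
Position 2 (value -14): max_ending_here = -1, max_so_far = 13
Position 3 (value 7): max_ending_here = 7, max_so_far = 13
Position 4 (value -2): max_ending_here = 5, max_so_far = 13
Position 5 (value -15): max_ending_here = -10, max_so_far = 13
Position 6 (value -4): max_ending_here = -4, max_so_far = 13
Position 7 (value -14): max_ending_here = -14, max_so_far = 13

Maximum subarray: [1, 12]
Maximum sum: 13

The maximum subarray is [1, 12] with sum 13. This subarray runs from index 0 to index 1.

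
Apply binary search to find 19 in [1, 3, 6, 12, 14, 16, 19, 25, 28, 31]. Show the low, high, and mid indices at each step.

Binary search for 19 in [1, 3, 6, 12, 14, 16, 19, 25, 28, 31]:

lo=0, hi=9, mid=4, arr[mid]=14 -> 14 < 19, search right half
lo=5, hi=9, mid=7, arr[mid]=25 -> 25 > 19, search left half
lo=5, hi=6, mid=5, arr[mid]=16 -> 16 < 19, search right half
lo=6, hi=6, mid=6, arr[mid]=19 -> Found target at index 6!

Binary search finds 19 at index 6 after 4 comparisons. The search repeatedly halves the search space by comparing with the middle element.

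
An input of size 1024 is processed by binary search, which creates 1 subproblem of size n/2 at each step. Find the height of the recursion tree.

For divide and conquer with division factor 2:

Problem sizes at each level:
Level 0: 1024
Level 1: 512
Level 2: 256
Level 3: 128
Level 4: 64
Level 5: 32
Level 6: 16
Level 7: 8
Level 8: 4
Level 9: 2
Level 10: 1

The root is level 0 and the size-1 base case is level 10 (the tree spans levels 0 through 10, i.e. 11 levels counting the root), so the depth is the number of divisions: log_2(1024) = 10

The recursion tree depth is log_2(1024) = 10. At each level, the problem size is divided by 2, so it takes 10 divisions to reduce to a base case of size 1. The algorithm makes 1 recursive call at each level.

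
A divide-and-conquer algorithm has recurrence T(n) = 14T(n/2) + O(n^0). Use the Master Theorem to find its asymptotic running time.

Master Theorem for T(n) = 14T(n/2) + O(n^0):

a = 14, b = 2, c = 0
log_b(a) = log_2(14) = 3.8074

Case 1: c = 0 < log_2(14) = 3.8074
T(n) = O(n^(log_2 14))

For T(n) = 14T(n/2) + O(n^0): log_2(14) = 3.8074. This is Case 1 of the Master Theorem (c < log_b(a), work dominated by leaves), giving O(n^(log_2 14)).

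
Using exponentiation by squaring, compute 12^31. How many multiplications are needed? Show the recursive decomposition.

Computing 12^31 by squaring (build up from 12^1; each line after the first costs one multiplication):

12^1 = 12
12^2 = (12^1)^2 = 12^2 = 144
12^3 = 12 * 12^2 = 12 * 144 = 1728
12^6 = (12^3)^2 = 1728^2 = 2985984
12^7 = 12 * 12^6 = 12 * 2985984 = 35831808
12^14 = (12^7)^2 = 35831808^2 = 1283918464548864
12^15 = 12 * 12^14 = 12 * 1283918464548864 = 15407021574586368
12^30 = (12^15)^2 = 15407021574586368^2 = 237376313799769806328950291431424
12^31 = 12 * 12^30 = 12 * 237376313799769806328950291431424 = 2848515765597237675947403497177088

Result: 2848515765597237675947403497177088
Multiplications needed: 8 (8 lines after 12^1)

12^31 = 2848515765597237675947403497177088. Using exponentiation by squaring, this requires 8 multiplications. The key idea: if the exponent is even, square the half-power; if odd, multiply by the base once.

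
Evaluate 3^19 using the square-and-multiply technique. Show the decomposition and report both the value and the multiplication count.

Computing 3^19 by squaring (build up from 3^1; each line after the first costs one multiplication):

3^1 = 3
3^2 = (3^1)^2 = 3^2 = 9
3^4 = (3^2)^2 = 9^2 = 81
3^8 = (3^4)^2 = 81^2 = 6561
3^9 = 3 * 3^8 = 3 * 6561 = 19683
3^18 = (3^9)^2 = 19683^2 = 387420489
3^19 = 3 * 3^18 = 3 * 387420489 = 1162261467

Result: 1162261467
Multiplications needed: 6 (6 lines after 3^1)

3^19 = 1162261467. Using exponentiation by squaring, this requires 6 multiplications. The key idea: if the exponent is even, square the half-power; if odd, multiply by the base once.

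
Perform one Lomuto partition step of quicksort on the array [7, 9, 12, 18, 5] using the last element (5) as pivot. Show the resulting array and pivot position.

Lomuto partition with pivot = 5:

Initial array: [7, 9, 12, 18, 5]

arr[0]=7 > 5: no swap
arr[1]=9 > 5: no swap
arr[2]=12 > 5: no swap
arr[3]=18 > 5: no swap

Place pivot at position 0: [5, 9, 12, 18, 7]
Pivot position: 0

After partitioning with pivot 5, the array becomes [5, 9, 12, 18, 7]. The pivot is placed at index 0. All elements to the left of the pivot are <= 5, and all elements to the right are > 5.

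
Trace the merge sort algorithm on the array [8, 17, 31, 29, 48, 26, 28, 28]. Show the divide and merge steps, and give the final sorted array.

Merge sort trace:

Split: [8, 17, 31, 29, 48, 26, 28, 28] -> [8, 17, 31, 29] and [48, 26, 28, 28]
  Split: [8, 17, 31, 29] -> [8, 17] and [31, 29]
    Split: [8, 17] -> [8] and [17]
    Merge: [8] + [17] -> [8, 17]
    Split: [31, 29] -> [31] and [29]
    Merge: [31] + [29] -> [29, 31]
  Merge: [8, 17] + [29, 31] -> [8, 17, 29, 31]
  Split: [48, 26, 28, 28] -> [48, 26] and [28, 28]
    Split: [48, 26] -> [48] and [26]
    Merge: [48] + [26] -> [26, 48]
    Split: [28, 28] -> [28] and [28]
    Merge: [28] + [28] -> [28, 28]
  Merge: [26, 48] + [28, 28] -> [26, 28, 28, 48]
Merge: [8, 17, 29, 31] + [26, 28, 28, 48] -> [8, 17, 26, 28, 28, 29, 31, 48]

Final sorted array: [8, 17, 26, 28, 28, 29, 31, 48]

The merge sort proceeds by recursively splitting the array and merging sorted halves.
After all merges, the sorted array is [8, 17, 26, 28, 28, 29, 31, 48].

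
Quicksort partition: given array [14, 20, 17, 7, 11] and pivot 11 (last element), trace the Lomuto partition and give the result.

Lomuto partition with pivot = 11:

Initial array: [14, 20, 17, 7, 11]

arr[0]=14 > 11: no swap
arr[1]=20 > 11: no swap
arr[2]=17 > 11: no swap
arr[3]=7 <= 11: swap with position 0, array becomes [7, 20, 17, 14, 11]

Place pivot at position 1: [7, 11, 17, 14, 20]
Pivot position: 1

After partitioning with pivot 11, the array becomes [7, 11, 17, 14, 20]. The pivot is placed at index 1. All elements to the left of the pivot are <= 11, and all elements to the right are > 11.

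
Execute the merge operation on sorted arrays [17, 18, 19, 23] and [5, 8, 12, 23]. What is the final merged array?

Merging process:

Compare 17 vs 5: take 5 from right. Merged: [5]
Compare 17 vs 8: take 8 from right. Merged: [5, 8]
Compare 17 vs 12: take 12 from right. Merged: [5, 8, 12]
Compare 17 vs 23: take 17 from left. Merged: [5, 8, 12, 17]
Compare 18 vs 23: take 18 from left. Merged: [5, 8, 12, 17, 18]
Compare 19 vs 23: take 19 from left. Merged: [5, 8, 12, 17, 18, 19]
Compare 23 vs 23: take 23 from left. Merged: [5, 8, 12, 17, 18, 19, 23]
Append remaining from right: [23]. Merged: [5, 8, 12, 17, 18, 19, 23, 23]

Final merged array: [5, 8, 12, 17, 18, 19, 23, 23]
Total comparisons: 7

The merged array is [5, 8, 12, 17, 18, 19, 23, 23], requiring 7 comparisons. The merge step runs in O(n) time where n is the total number of elements.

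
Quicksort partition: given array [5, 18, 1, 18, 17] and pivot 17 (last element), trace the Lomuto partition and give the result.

Lomuto partition with pivot = 17:

Initial array: [5, 18, 1, 18, 17]

arr[0]=5 <= 17: swap with position 0, array becomes [5, 18, 1, 18, 17]
arr[1]=18 > 17: no swap
arr[2]=1 <= 17: swap with position 1, array becomes [5, 1, 18, 18, 17]
arr[3]=18 > 17: no swap

Place pivot at position 2: [5, 1, 17, 18, 18]
Pivot position: 2

After partitioning with pivot 17, the array becomes [5, 1, 17, 18, 18]. The pivot is placed at index 2. All elements to the left of the pivot are <= 17, and all elements to the right are > 17.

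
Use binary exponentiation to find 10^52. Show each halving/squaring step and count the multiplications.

Computing 10^52 by squaring (build up from 10^1; each line after the first costs one multiplication):

10^1 = 10
10^2 = (10^1)^2 = 10^2 = 100
10^3 = 10 * 10^2 = 10 * 100 = 1000
10^6 = (10^3)^2 = 1000^2 = 1000000
10^12 = (10^6)^2 = 1000000^2 = 1000000000000
10^13 = 10 * 10^12 = 10 * 1000000000000 = 10000000000000
10^26 = (10^13)^2 = 10000000000000^2 = 100000000000000000000000000
10^52 = (10^26)^2 = 100000000000000000000000000^2 = 10000000000000000000000000000000000000000000000000000

Result: 10000000000000000000000000000000000000000000000000000
Multiplications needed: 7 (7 lines after 10^1)

10^52 = 10000000000000000000000000000000000000000000000000000. Using exponentiation by squaring, this requires 7 multiplications. The key idea: if the exponent is even, square the half-power; if odd, multiply by the base once.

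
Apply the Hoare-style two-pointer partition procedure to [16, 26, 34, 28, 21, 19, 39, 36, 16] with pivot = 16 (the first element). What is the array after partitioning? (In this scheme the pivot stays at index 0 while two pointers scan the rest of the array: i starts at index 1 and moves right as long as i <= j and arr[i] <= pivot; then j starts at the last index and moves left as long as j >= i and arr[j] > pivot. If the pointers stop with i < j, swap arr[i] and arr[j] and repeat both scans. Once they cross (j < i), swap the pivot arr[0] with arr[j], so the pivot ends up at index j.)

Hoare-style two-pointer partition with pivot = 16:

Initial array: [16, 26, 34, 28, 21, 19, 39, 36, 16]

Pointers start at i = 1, j = 8.
i stops at index 1 (arr[1]=26 > 16), j stops at index 8 (arr[8]=16 <= 16): swap arr[1] and arr[8], array becomes [16, 16, 34, 28, 21, 19, 39, 36, 26]
i ends at 2, j ends at 1: the pointers have crossed (j < i), so scanning stops.

Swap pivot arr[0] with arr[1] to place pivot at position 1: [16, 16, 34, 28, 21, 19, 39, 36, 26]
Pivot position: 1

After partitioning with pivot 16, the array becomes [16, 16, 34, 28, 21, 19, 39, 36, 26]. The pivot is placed at index 1. All elements to the left of the pivot are <= 16, and all elements to the right are > 16.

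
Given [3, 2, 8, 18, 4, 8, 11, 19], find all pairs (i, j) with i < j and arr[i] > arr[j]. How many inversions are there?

Finding inversions in [3, 2, 8, 18, 4, 8, 11, 19]:

(0, 1): arr[0]=3 > arr[1]=2
(2, 4): arr[2]=8 > arr[4]=4
(3, 4): arr[3]=18 > arr[4]=4
(3, 5): arr[3]=18 > arr[5]=8
(3, 6): arr[3]=18 > arr[6]=11

Total inversions: 5

The array has 5 inversion(s): (0,1), (2,4), (3,4), (3,5), (3,6). Each pair (i,j) satisfies i < j and arr[i] > arr[j].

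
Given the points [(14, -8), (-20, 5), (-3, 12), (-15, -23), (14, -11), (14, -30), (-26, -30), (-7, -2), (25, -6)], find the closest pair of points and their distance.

Computing all pairwise distances among 9 points:

d((14, -8), (-20, 5)) = 36.4005
d((14, -8), (-3, 12)) = 26.2488
d((14, -8), (-15, -23)) = 32.6497
d((14, -8), (14, -11)) = 3.0 <-- minimum
d((14, -8), (14, -30)) = 22.0
d((14, -8), (-26, -30)) = 45.6508
d((14, -8), (-7, -2)) = 21.8403
d((14, -8), (25, -6)) = 11.1803
d((-20, 5), (-3, 12)) = 18.3848
d((-20, 5), (-15, -23)) = 28.4429
d((-20, 5), (14, -11)) = 37.5766
d((-20, 5), (14, -30)) = 48.7955
d((-20, 5), (-26, -30)) = 35.5106
d((-20, 5), (-7, -2)) = 14.7648
d((-20, 5), (25, -6)) = 46.3249
d((-3, 12), (-15, -23)) = 37.0
d((-3, 12), (14, -11)) = 28.6007
d((-3, 12), (14, -30)) = 45.31
d((-3, 12), (-26, -30)) = 47.8853
d((-3, 12), (-7, -2)) = 14.5602
d((-3, 12), (25, -6)) = 33.2866
d((-15, -23), (14, -11)) = 31.3847
d((-15, -23), (14, -30)) = 29.8329
d((-15, -23), (-26, -30)) = 13.0384
d((-15, -23), (-7, -2)) = 22.4722
d((-15, -23), (25, -6)) = 43.4626
d((14, -11), (14, -30)) = 19.0
d((14, -11), (-26, -30)) = 44.2832
d((14, -11), (-7, -2)) = 22.8473
d((14, -11), (25, -6)) = 12.083
d((14, -30), (-26, -30)) = 40.0
d((14, -30), (-7, -2)) = 35.0
d((14, -30), (25, -6)) = 26.4008
d((-26, -30), (-7, -2)) = 33.8378
d((-26, -30), (25, -6)) = 56.3649
d((-7, -2), (25, -6)) = 32.249

Closest pair: (14, -8) and (14, -11) with distance 3.0

The closest pair is (14, -8) and (14, -11) with Euclidean distance 3.0. For 9 points, brute-force pairwise comparison is shown above. For large n, the divide-and-conquer algorithm (sort by x, recurse on halves, check the dividing strip) achieves O(n log n).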